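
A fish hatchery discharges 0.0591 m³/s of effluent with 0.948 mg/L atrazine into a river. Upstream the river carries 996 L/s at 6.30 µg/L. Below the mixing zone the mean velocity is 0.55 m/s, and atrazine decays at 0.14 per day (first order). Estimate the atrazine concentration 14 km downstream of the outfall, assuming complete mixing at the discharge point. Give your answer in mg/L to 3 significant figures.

0.0567 mg/L

996 L/s = 0.996 m³/s.
6.30 µg/L = 0.0063 mg/L.
After complete mixing, C₀ = (0.0591·0.948 + 0.996·0.0063) / 1.055 = 0.05905 mg/L.
Travel time t = 1.4e+04 m / 0.55 m/s = 2.545e+04 s = 0.2946 d.
C = 0.05905·exp(−0.14·0.2946) = 0.05905·0.9596 = 0.05666 mg/L.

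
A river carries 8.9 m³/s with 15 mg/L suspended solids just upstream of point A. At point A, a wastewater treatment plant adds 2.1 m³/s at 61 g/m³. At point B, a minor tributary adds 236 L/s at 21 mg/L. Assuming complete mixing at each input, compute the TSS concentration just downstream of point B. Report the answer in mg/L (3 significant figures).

23.7 mg/L

After input A: C = (8.9·15 + 2.1·61) / 11 = 23.78 mg/L.
236 L/s = 0.236 m³/s.
After input B: C = (11·23.78 + 0.236·21) / 11.24 = 23.72 mg/L.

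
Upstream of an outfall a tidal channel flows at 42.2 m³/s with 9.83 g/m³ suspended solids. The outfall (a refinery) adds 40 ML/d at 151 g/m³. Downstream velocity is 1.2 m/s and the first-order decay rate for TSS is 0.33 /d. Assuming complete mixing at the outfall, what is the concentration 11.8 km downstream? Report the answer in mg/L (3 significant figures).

10.9 mg/L

40 ML/d = 0.463 m³/s.
After complete mixing, C₀ = (0.463·151 + 42.2·9.83) / 42.66 = 11.36 mg/L.
Travel time t = 1.18e+04 m / 1.2 m/s = 9833 s = 0.1138 d.
C = 11.36·exp(−0.33·0.1138) = 11.36·0.9631 = 10.94 mg/L.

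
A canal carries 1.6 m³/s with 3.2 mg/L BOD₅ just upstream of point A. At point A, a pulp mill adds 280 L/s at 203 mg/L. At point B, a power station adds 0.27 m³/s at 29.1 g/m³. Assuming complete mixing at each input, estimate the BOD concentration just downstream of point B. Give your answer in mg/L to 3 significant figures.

280 L/s = 0.28 m³/s.
After input A: C = (1.6·3.2 + 0.28·203) / 1.88 = 32.96 mg/L.
After input B: C = (1.88·32.96 + 0.27·29.1) / 2.15 = 32.47 mg/L.

32.5 mg/L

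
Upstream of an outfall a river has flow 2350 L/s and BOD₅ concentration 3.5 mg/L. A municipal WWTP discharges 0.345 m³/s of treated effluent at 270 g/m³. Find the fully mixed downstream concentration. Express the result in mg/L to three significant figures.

37.6 mg/L

2350 L/s = 2.35 m³/s.
By mass balance at complete mixing, C = (0.345·270 + 2.35·3.5) / (0.345 + 2.35) = 101.4/2.695 = 37.62 mg/L.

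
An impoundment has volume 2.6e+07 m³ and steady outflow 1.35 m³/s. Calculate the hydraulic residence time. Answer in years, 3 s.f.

Q = 1.35 m³/s × 3.156e+07 s/yr = 4.26e+07 m³/yr.
Hydraulic residence time τ = V/Q = 2.6e+07/4.26e+07 = 0.6103 yr.

0.610 yr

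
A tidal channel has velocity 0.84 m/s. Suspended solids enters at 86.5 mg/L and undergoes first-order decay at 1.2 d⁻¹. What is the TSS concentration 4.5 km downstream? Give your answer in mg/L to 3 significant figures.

Travel time t = 4.5 km / 0.84 m/s = 4500/0.84 = 5357 s = 0.062 d.
First-order decay: C = 86.5·exp(−1.2·0.062) = 86.5·0.9283 = 80.3 mg/L.

80.3 mg/L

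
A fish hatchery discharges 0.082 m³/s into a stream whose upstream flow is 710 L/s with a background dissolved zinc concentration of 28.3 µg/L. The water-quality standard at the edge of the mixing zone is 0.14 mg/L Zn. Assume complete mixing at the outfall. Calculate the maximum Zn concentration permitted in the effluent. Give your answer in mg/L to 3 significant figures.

1.11 mg/L

710 L/s = 0.71 m³/s.
28.3 µg/L = 0.0283 mg/L.
Mass balance: 0.14·0.792 = 0.082·Cₑ + 0.71·0.0283.
Cₑ = (0.1109 − 0.02009) / 0.082 = 1.107 mg/L.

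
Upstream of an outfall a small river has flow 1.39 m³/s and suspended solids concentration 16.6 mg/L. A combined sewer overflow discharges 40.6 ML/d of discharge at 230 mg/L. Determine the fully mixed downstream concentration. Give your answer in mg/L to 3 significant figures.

70.5 mg/L

40.6 ML/d = 0.4699 m³/s.
Flow-weighted mixing gives C = (0.4699·230 + 1.39·16.6) / (0.4699 + 1.39) = 131.2/1.86 = 70.52 mg/L.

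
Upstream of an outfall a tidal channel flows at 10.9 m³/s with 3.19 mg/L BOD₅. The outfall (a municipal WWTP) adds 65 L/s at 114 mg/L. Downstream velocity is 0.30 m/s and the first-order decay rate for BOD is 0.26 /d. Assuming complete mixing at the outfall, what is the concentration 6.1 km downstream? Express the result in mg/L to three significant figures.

65 L/s = 0.065 m³/s.
After complete mixing, C₀ = (0.065·114 + 10.9·3.19) / 10.96 = 3.847 mg/L.
Travel time t = 6100 m / 0.30 m/s = 2.033e+04 s = 0.2353 d.
C = 3.847·exp(−0.26·0.2353) = 3.847·0.9406 = 3.619 mg/L.

3.62 mg/L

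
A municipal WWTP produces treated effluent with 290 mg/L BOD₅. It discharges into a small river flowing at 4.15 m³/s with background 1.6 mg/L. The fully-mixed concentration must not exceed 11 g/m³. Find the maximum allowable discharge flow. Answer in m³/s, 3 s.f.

Mass balance at complete mixing: C_std·(Q_w + Q_r) = Q_w·C_e + Q_r·C_b.
Rearranging, Q_w = Q_r·(C_std − C_b)/(C_e − C_std) = 4.15·(11 − 1.6) / (290 − 11) = 0.1398 m³/s.

0.140 m³/s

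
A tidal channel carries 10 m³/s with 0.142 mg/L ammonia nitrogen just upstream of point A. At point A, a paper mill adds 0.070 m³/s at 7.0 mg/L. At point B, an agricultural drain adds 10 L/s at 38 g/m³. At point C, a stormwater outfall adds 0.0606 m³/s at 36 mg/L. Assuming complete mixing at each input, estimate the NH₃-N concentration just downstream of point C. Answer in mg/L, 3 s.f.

0.441 mg/L

After input A: C = (10·0.142 + 0.07·7) / 10.07 = 0.1897 mg/L.
10 L/s = 0.01 m³/s.
After input B: C = (10.07·0.1897 + 0.01·38) / 10.08 = 0.2272 mg/L.
After input C: C = (10.08·0.2272 + 0.0606·36) / 10.14 = 0.441 mg/L.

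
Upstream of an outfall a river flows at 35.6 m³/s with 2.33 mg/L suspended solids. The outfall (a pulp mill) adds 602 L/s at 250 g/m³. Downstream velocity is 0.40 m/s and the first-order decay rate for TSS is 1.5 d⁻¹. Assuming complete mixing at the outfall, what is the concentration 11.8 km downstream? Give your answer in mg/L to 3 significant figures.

602 L/s = 0.602 m³/s.
After complete mixing, C₀ = (0.602·250 + 35.6·2.33) / 36.2 = 6.448 mg/L.
Travel time t = 1.18e+04 m / 0.40 m/s = 2.95e+04 s = 0.3414 d.
C = 6.448·exp(−1.5·0.3414) = 6.448·0.5992 = 3.864 mg/L.

3.86 mg/L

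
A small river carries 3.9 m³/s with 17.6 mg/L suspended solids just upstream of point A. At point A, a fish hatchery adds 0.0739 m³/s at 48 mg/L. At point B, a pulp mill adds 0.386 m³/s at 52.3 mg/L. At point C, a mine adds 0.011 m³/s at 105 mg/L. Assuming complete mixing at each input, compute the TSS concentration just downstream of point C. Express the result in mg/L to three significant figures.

21.4 mg/L

After input A: C = (3.9·17.6 + 0.0739·48) / 3.974 = 18.17 mg/L.
After input B: C = (3.974·18.17 + 0.386·52.3) / 4.36 = 21.19 mg/L.
After input C: C = (4.36·21.19 + 0.011·105) / 4.371 = 21.4 mg/L.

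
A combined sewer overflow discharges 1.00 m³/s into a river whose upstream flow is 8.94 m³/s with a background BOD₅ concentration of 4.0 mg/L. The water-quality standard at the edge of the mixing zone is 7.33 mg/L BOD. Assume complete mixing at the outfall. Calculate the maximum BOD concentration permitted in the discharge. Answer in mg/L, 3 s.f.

37.1 mg/L

Mass balance: 7.33·9.94 = 1·Cₑ + 8.94·4.
Cₑ = (72.86 − 35.76) / 1 = 37.1 mg/L.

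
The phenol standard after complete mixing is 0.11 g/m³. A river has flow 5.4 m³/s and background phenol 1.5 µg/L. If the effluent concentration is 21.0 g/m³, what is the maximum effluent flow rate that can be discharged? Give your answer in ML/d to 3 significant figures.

1.5 µg/L = 0.0015 mg/L.
Mass balance at complete mixing: C_std·(Q_w + Q_r) = Q_w·C_e + Q_r·C_b.
Rearranging, Q_w = Q_r·(C_std − C_b)/(C_e − C_std) = 5.4·(0.11 − 0.0015) / (21 − 0.11) = 0.02805 m³/s.
= 2.423 ML/d.

2.42 ML/d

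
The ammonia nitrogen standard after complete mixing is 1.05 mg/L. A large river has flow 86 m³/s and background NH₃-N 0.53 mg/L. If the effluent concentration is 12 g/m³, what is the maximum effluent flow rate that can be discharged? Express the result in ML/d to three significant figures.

353 ML/d

Mass balance at complete mixing: C_std·(Q_w + Q_r) = Q_w·C_e + Q_r·C_b.
Rearranging, Q_w = Q_r·(C_std − C_b)/(C_e − C_std) = 86·(1.05 − 0.53) / (12 − 1.05) = 4.084 m³/s.
= 352.9 ML/d.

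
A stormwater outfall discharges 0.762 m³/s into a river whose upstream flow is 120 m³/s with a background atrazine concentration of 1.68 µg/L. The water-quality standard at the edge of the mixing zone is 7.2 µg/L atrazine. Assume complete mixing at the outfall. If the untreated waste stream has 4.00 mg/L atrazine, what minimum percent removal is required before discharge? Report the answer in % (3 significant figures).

78.1 %

1.68 µg/L = 0.00168 mg/L.
7.2 µg/L = 0.0072 mg/L.
Mass balance: 0.0072·120.8 = 0.762·Cₑ + 120·0.00168.
Cₑ = (0.8695 − 0.2016) / 0.762 = 0.8765 mg/L.
Required removal = 1 − 0.8765/4.00 = 78.09 %.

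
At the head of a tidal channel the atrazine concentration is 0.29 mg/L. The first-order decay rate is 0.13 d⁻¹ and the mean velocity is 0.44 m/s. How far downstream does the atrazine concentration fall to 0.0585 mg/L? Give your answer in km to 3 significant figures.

468 km

From C = C₀·e^(−kt), t = ln(C₀/C)/k = ln(0.29/0.0585)/0.13 = 1.601/0.13 = 12.31 d.
Distance = v·t = 0.44 m/s × 1.064e+06 s = 4.681e+05 m = 468.1 km.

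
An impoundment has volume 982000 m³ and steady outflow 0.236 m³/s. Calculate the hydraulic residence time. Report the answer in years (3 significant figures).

Q = 0.236 m³/s × 3.156e+07 s/yr = 7.448e+06 m³/yr.
Hydraulic residence time τ = V/Q = 982000/7.448e+06 = 0.1319 yr.

0.132 yr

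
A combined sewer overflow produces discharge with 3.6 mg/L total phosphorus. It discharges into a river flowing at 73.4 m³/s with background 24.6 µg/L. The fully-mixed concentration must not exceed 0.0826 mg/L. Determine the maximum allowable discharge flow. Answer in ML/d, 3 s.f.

105 ML/d

24.6 µg/L = 0.0246 mg/L.
Mass balance at complete mixing: C_std·(Q_w + Q_r) = Q_w·C_e + Q_r·C_b.
Rearranging, Q_w = Q_r·(C_std − C_b)/(C_e − C_std) = 73.4·(0.0826 − 0.0246) / (3.6 − 0.0826) = 1.21 m³/s.
= 104.6 ML/d.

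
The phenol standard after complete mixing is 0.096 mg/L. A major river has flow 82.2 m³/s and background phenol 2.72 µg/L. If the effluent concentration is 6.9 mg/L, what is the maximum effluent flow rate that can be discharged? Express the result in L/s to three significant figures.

2.72 µg/L = 0.00272 mg/L.
Mass balance at complete mixing: C_std·(Q_w + Q_r) = Q_w·C_e + Q_r·C_b.
Rearranging, Q_w = Q_r·(C_std − C_b)/(C_e − C_std) = 82.2·(0.096 − 0.00272) / (6.9 − 0.096) = 1.127 m³/s.
= 1127 L/s.

1130 L/s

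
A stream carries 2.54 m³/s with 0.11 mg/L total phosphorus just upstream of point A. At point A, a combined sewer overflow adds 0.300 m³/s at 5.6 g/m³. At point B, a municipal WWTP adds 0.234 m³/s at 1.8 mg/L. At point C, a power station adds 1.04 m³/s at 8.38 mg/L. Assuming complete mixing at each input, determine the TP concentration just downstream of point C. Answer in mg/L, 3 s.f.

2.70 mg/L

After input A: C = (2.54·0.11 + 0.3·5.6) / 2.84 = 0.6899 mg/L.
After input B: C = (2.84·0.6899 + 0.234·1.8) / 3.074 = 0.7744 mg/L.
After input C: C = (3.074·0.7744 + 1.04·8.38) / 4.114 = 2.697 mg/L.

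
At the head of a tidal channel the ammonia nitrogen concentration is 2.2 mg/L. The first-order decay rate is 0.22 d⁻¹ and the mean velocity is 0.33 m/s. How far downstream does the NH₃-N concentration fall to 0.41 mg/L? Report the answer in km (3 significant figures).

218 km

From C = C₀·e^(−kt), t = ln(C₀/C)/k = ln(2.2/0.41)/0.22 = 1.68/0.22 = 7.637 d.
Distance = v·t = 0.33 m/s × 6.598e+05 s = 2.177e+05 m = 217.7 km.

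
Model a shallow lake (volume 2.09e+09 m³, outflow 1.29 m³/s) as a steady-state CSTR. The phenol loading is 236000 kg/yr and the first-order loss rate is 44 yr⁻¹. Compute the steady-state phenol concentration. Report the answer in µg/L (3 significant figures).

Outflow Q = 1.29 m³/s × 3.156e+07 s/yr = 4.071e+07 m³/yr.
Steady-state CSTR mass balance: W = Q·C + k·V·C, so C = W/(Q + kV).
Q + kV = 4.071e+07 + 44·2.09e+09 = 9.2e+10 m³/yr.
C = 236000/9.2e+10 = 2.565e-06 kg/m³ = 0.002565 mg/L = 2.565 µg/L.

2.57 µg/L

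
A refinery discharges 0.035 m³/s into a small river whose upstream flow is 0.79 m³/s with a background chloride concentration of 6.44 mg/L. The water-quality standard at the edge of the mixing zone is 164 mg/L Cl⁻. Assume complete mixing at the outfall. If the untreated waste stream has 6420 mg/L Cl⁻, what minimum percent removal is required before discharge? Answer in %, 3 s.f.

42.1 %

Mass balance: 164·0.825 = 0.035·Cₑ + 0.79·6.44.
Cₑ = (135.3 − 5.088) / 0.035 = 3720 mg/L.
Required removal = 1 − 3720/6420 = 42.05 %.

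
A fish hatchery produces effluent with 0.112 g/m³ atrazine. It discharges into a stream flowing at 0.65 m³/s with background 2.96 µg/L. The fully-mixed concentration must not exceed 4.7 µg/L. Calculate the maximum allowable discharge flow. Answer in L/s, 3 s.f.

2.96 µg/L = 0.00296 mg/L.
4.7 µg/L = 0.0047 mg/L.
Mass balance at complete mixing: C_std·(Q_w + Q_r) = Q_w·C_e + Q_r·C_b.
Rearranging, Q_w = Q_r·(C_std − C_b)/(C_e − C_std) = 0.65·(0.0047 − 0.00296) / (0.112 − 0.0047) = 0.01054 m³/s.
= 10.54 L/s.

10.5 L/s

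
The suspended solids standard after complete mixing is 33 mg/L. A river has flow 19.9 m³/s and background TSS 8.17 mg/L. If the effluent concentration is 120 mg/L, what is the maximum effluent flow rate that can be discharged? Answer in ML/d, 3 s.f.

Mass balance at complete mixing: C_std·(Q_w + Q_r) = Q_w·C_e + Q_r·C_b.
Rearranging, Q_w = Q_r·(C_std − C_b)/(C_e − C_std) = 19.9·(33 − 8.17) / (120 − 33) = 5.68 m³/s.
= 490.7 ML/d.

491 ML/d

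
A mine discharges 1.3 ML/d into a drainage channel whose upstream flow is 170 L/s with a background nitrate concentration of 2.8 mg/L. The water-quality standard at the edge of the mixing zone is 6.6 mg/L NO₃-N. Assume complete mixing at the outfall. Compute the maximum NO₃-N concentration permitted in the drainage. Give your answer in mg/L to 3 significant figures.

1.3 ML/d = 0.01505 m³/s.
170 L/s = 0.17 m³/s.
Mass balance: 6.6·0.185 = 0.01505·Cₑ + 0.17·2.8.
Cₑ = (1.221 − 0.476) / 0.01505 = 49.53 mg/L.

49.5 mg/L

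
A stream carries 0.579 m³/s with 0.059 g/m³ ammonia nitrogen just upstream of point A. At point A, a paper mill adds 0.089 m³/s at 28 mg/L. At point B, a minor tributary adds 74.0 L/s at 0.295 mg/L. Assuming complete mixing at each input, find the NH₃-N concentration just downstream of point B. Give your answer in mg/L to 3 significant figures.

3.43 mg/L

After input A: C = (0.579·0.059 + 0.089·28) / 0.668 = 3.782 mg/L.
74.0 L/s = 0.074 m³/s.
After input B: C = (0.668·3.782 + 0.074·0.295) / 0.742 = 3.434 mg/L.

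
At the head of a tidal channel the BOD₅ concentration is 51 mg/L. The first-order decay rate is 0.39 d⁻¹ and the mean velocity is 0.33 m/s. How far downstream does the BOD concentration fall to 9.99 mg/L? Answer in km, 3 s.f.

From C = C₀·e^(−kt), t = ln(C₀/C)/k = ln(51/9.99)/0.39 = 1.63/0.39 = 4.18 d.
Distance = v·t = 0.33 m/s × 3.612e+05 s = 1.192e+05 m = 119.2 km.

119 km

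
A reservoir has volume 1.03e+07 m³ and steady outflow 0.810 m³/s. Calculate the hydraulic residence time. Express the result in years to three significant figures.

Q = 0.810 m³/s × 3.156e+07 s/yr = 2.556e+07 m³/yr.
Hydraulic residence time τ = V/Q = 1.03e+07/2.556e+07 = 0.4029 yr.

0.403 yr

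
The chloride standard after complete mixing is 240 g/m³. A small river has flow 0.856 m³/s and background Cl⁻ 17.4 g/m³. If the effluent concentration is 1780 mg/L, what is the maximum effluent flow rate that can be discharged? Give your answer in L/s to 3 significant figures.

124 L/s

Mass balance at complete mixing: C_std·(Q_w + Q_r) = Q_w·C_e + Q_r·C_b.
Rearranging, Q_w = Q_r·(C_std − C_b)/(C_e − C_std) = 0.856·(240 − 17.4) / (1780 − 240) = 0.1237 m³/s.
= 123.7 L/s.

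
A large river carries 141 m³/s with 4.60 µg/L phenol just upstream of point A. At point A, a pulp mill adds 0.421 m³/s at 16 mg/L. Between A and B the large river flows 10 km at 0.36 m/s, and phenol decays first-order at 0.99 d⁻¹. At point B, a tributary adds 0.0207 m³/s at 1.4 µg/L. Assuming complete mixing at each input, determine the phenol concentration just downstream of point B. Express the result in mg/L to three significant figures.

4.60 µg/L = 0.0046 mg/L.
After input A: C = (141·0.0046 + 0.421·16) / 141.4 = 0.05222 mg/L.
Over the 10 km reach to input B (t = 2.778e+04 s = 0.3215 d), decay gives C = 0.05222·exp(−0.99·0.3215) = 0.03798 mg/L.
1.4 µg/L = 0.0014 mg/L.
After input B: C = (141.4·0.03798 + 0.0207·0.0014) / 141.4 = 0.03798 mg/L.

0.0380 mg/L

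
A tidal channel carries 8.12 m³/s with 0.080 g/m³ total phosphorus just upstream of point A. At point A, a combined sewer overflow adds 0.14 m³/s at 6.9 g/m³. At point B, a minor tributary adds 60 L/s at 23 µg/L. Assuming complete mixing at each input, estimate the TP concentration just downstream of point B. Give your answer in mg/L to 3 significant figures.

After input A: C = (8.12·0.08 + 0.14·6.9) / 8.26 = 0.1956 mg/L.
60 L/s = 0.06 m³/s.
23 µg/L = 0.023 mg/L.
After input B: C = (8.26·0.1956 + 0.06·0.023) / 8.32 = 0.1943 mg/L.

0.194 mg/L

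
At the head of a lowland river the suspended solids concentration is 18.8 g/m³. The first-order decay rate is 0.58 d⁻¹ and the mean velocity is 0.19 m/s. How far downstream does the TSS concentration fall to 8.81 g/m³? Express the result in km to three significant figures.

From C = C₀·e^(−kt), t = ln(C₀/C)/k = ln(18.8/8.81)/0.58 = 0.758/0.58 = 1.307 d.
Distance = v·t = 0.19 m/s × 1.129e+05 s = 2.145e+04 m = 21.45 km.

21.5 km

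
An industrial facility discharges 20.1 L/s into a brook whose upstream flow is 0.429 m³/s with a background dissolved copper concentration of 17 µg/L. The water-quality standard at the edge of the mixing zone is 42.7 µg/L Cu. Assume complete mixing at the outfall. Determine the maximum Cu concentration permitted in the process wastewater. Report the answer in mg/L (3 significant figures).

0.591 mg/L

20.1 L/s = 0.0201 m³/s.
17 µg/L = 0.017 mg/L.
42.7 µg/L = 0.0427 mg/L.
Mass balance: 0.0427·0.4491 = 0.0201·Cₑ + 0.429·0.017.
Cₑ = (0.01918 − 0.007293) / 0.0201 = 0.5912 mg/L.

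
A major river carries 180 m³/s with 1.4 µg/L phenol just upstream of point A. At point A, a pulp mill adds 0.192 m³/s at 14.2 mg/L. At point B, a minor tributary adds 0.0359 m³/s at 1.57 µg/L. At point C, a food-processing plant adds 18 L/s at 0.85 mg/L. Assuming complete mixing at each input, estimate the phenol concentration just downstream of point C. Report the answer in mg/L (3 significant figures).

1.4 µg/L = 0.0014 mg/L.
After input A: C = (180·0.0014 + 0.192·14.2) / 180.2 = 0.01653 mg/L.
1.57 µg/L = 0.00157 mg/L.
After input B: C = (180.2·0.01653 + 0.0359·0.00157) / 180.2 = 0.01653 mg/L.
18 L/s = 0.018 m³/s.
After input C: C = (180.2·0.01653 + 0.018·0.85) / 180.2 = 0.01661 mg/L.

0.0166 mg/L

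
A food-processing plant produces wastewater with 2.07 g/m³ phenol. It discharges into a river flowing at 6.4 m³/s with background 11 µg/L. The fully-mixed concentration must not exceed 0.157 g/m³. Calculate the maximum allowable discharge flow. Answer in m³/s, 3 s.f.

0.488 m³/s

11 µg/L = 0.011 mg/L.
Mass balance at complete mixing: C_std·(Q_w + Q_r) = Q_w·C_e + Q_r·C_b.
Rearranging, Q_w = Q_r·(C_std − C_b)/(C_e − C_std) = 6.4·(0.157 − 0.011) / (2.07 − 0.157) = 0.4884 m³/s.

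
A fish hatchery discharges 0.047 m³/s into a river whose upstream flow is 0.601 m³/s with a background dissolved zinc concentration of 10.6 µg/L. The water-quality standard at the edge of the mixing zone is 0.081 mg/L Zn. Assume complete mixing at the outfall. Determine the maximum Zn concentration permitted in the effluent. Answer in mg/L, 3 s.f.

0.981 mg/L

10.6 µg/L = 0.0106 mg/L.
Mass balance: 0.081·0.648 = 0.047·Cₑ + 0.601·0.0106.
Cₑ = (0.05249 − 0.006371) / 0.047 = 0.9812 mg/L.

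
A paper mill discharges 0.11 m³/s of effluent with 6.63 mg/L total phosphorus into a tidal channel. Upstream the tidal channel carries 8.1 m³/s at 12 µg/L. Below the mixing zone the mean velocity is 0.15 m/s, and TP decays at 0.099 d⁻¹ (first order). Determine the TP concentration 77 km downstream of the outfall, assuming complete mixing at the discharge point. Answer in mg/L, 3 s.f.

12 µg/L = 0.012 mg/L.
After complete mixing, C₀ = (0.11·6.63 + 8.1·0.012) / 8.21 = 0.1007 mg/L.
Travel time t = 7.7e+04 m / 0.15 m/s = 5.133e+05 s = 5.941 d.
C = 0.1007·exp(−0.099·5.941) = 0.1007·0.5553 = 0.0559 mg/L.

0.0559 mg/L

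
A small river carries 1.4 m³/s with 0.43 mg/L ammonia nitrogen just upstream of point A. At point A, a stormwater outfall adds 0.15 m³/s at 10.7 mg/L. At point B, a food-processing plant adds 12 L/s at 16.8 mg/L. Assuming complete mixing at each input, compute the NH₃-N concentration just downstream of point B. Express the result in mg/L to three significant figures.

1.54 mg/L

After input A: C = (1.4·0.43 + 0.15·10.7) / 1.55 = 1.424 mg/L.
12 L/s = 0.012 m³/s.
After input B: C = (1.55·1.424 + 0.012·16.8) / 1.562 = 1.542 mg/L.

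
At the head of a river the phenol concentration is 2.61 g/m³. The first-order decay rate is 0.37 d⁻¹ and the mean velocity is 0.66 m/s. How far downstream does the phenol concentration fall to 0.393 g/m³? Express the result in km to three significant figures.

292 km

From C = C₀·e^(−kt), t = ln(C₀/C)/k = ln(2.61/0.393)/0.37 = 1.893/0.37 = 5.117 d.
Distance = v·t = 0.66 m/s × 4.421e+05 s = 2.918e+05 m = 291.8 km.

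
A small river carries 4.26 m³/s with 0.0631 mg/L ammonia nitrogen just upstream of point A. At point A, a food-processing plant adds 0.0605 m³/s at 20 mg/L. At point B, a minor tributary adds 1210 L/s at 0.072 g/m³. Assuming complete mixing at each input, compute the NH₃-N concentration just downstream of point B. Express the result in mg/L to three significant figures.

0.283 mg/L

After input A: C = (4.26·0.0631 + 0.0605·20) / 4.321 = 0.3423 mg/L.
1210 L/s = 1.21 m³/s.
After input B: C = (4.321·0.3423 + 1.21·0.072) / 5.53 = 0.2831 mg/L.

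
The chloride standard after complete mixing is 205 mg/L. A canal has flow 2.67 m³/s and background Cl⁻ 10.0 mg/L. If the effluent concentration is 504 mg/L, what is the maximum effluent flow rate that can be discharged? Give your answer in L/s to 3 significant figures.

1740 L/s

Mass balance at complete mixing: C_std·(Q_w + Q_r) = Q_w·C_e + Q_r·C_b.
Rearranging, Q_w = Q_r·(C_std − C_b)/(C_e − C_std) = 2.67·(205 − 10) / (504 − 205) = 1.741 m³/s.
= 1741 L/s.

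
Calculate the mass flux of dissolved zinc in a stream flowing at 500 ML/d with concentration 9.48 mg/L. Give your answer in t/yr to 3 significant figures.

500 ML/d = 5.787 m³/s.
Mass flux = Q·C = 5.787 m³/s × 9.48 g/m³ = 54.86 g/s.
= 54.86 g/s × 31.56 = 1731 t/yr.

1730 t/yr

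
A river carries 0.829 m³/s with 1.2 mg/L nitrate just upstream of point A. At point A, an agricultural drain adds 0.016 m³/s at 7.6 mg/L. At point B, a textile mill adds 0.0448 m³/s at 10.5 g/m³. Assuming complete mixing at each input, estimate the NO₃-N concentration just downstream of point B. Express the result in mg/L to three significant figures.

After input A: C = (0.829·1.2 + 0.016·7.6) / 0.845 = 1.321 mg/L.
After input B: C = (0.845·1.321 + 0.0448·10.5) / 0.8898 = 1.783 mg/L.

1.78 mg/L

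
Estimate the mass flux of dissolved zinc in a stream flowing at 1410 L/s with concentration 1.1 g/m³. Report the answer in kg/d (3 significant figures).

134 kg/d

1410 L/s = 1.41 m³/s.
Mass flux = Q·C = 1.41 m³/s × 1.1 g/m³ = 1.551 g/s.
= 1.551 g/s × 86.4 = 134 kg/d.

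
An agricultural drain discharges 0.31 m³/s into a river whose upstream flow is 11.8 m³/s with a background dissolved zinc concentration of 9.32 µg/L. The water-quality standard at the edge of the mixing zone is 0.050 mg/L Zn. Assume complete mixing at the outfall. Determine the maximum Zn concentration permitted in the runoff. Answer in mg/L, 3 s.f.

1.60 mg/L

9.32 µg/L = 0.00932 mg/L.
Mass balance: 0.05·12.11 = 0.31·Cₑ + 11.8·0.00932.
Cₑ = (0.6055 − 0.11) / 0.31 = 1.598 mg/L.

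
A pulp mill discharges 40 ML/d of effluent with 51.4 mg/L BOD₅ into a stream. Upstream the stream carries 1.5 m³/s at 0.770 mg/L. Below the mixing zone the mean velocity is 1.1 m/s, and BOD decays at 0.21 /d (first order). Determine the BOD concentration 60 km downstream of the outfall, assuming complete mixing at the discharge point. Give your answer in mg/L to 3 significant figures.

40 ML/d = 0.463 m³/s.
After complete mixing, C₀ = (0.463·51.4 + 1.5·0.77) / 1.963 = 12.71 mg/L.
Travel time t = 6e+04 m / 1.1 m/s = 5.455e+04 s = 0.6313 d.
C = 12.71·exp(−0.21·0.6313) = 12.71·0.8758 = 11.13 mg/L.

11.1 mg/L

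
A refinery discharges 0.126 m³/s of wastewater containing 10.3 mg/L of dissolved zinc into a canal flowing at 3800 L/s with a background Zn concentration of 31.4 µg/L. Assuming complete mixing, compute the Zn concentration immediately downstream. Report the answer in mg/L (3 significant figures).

3800 L/s = 3.8 m³/s.
31.4 µg/L = 0.0314 mg/L.
By mass balance at complete mixing, C = (0.126·10.3 + 3.8·0.0314) / (0.126 + 3.8) = 1.417/3.926 = 0.361 mg/L.

0.361 mg/L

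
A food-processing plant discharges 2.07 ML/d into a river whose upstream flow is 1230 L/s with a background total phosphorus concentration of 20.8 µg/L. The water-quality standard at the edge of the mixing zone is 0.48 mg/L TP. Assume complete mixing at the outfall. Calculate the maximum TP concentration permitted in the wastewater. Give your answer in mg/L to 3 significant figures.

2.07 ML/d = 0.02396 m³/s.
1230 L/s = 1.23 m³/s.
20.8 µg/L = 0.0208 mg/L.
Mass balance: 0.48·1.254 = 0.02396·Cₑ + 1.23·0.0208.
Cₑ = (0.6019 − 0.02558) / 0.02396 = 24.05 mg/L.

24.1 mg/L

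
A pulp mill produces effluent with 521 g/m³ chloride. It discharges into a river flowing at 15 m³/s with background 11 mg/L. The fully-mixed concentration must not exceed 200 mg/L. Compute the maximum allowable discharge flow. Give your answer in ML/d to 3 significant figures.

Mass balance at complete mixing: C_std·(Q_w + Q_r) = Q_w·C_e + Q_r·C_b.
Rearranging, Q_w = Q_r·(C_std − C_b)/(C_e − C_std) = 15·(200 − 11) / (521 − 200) = 8.832 m³/s.
= 763.1 ML/d.

763 ML/d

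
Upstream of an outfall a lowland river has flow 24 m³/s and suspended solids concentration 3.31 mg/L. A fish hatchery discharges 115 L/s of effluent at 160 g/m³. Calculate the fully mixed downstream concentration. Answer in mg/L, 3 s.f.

115 L/s = 0.115 m³/s.
Conservation of mass across the mixing zone: C = (0.115·160 + 24·3.31) / (0.115 + 24) = 97.84/24.11 = 4.057 mg/L.

4.06 mg/L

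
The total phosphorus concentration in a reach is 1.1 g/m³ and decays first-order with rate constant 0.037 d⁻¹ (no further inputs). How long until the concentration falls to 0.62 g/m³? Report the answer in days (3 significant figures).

15.5 d

t = ln(C₀/C)/k = ln(1.1/0.62)/0.037 = 0.5733/0.037 = 15.5 d.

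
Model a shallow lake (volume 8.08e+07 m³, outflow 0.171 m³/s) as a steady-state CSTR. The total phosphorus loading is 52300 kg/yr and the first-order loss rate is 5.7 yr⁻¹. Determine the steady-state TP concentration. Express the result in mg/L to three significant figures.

Outflow Q = 0.171 m³/s × 3.156e+07 s/yr = 5.396e+06 m³/yr.
Steady-state CSTR mass balance: W = Q·C + k·V·C, so C = W/(Q + kV).
Q + kV = 5.396e+06 + 5.7·8.08e+07 = 4.66e+08 m³/yr.
C = 52300/4.66e+08 = 0.0001122 kg/m³ = 0.1122 mg/L.

0.112 mg/L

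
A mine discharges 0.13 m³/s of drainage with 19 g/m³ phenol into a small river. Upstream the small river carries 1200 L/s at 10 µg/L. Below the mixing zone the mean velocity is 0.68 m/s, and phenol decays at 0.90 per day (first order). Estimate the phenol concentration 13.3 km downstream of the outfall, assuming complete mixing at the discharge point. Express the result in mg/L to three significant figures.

1200 L/s = 1.2 m³/s.
10 µg/L = 0.01 mg/L.
After complete mixing, C₀ = (0.13·19 + 1.2·0.01) / 1.33 = 1.866 mg/L.
Travel time t = 1.33e+04 m / 0.68 m/s = 1.956e+04 s = 0.2264 d.
C = 1.866·exp(−0.90·0.2264) = 1.866·0.8157 = 1.522 mg/L.

1.52 mg/L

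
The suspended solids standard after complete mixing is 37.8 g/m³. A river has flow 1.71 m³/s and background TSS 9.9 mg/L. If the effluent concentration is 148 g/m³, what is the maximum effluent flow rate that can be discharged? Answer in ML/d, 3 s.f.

Mass balance at complete mixing: C_std·(Q_w + Q_r) = Q_w·C_e + Q_r·C_b.
Rearranging, Q_w = Q_r·(C_std − C_b)/(C_e − C_std) = 1.71·(37.8 − 9.9) / (148 − 37.8) = 0.4329 m³/s.
= 37.41 ML/d.

37.4 ML/d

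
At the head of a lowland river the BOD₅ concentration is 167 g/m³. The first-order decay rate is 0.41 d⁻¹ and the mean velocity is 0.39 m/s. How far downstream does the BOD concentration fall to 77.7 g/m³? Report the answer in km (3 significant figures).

62.9 km

From C = C₀·e^(−kt), t = ln(C₀/C)/k = ln(167/77.7)/0.41 = 0.7651/0.41 = 1.866 d.
Distance = v·t = 0.39 m/s × 1.612e+05 s = 6.288e+04 m = 62.88 km.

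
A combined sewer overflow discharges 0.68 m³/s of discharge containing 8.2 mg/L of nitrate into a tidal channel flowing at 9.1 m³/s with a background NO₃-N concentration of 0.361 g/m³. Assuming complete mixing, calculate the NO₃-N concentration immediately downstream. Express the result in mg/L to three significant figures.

Conservation of mass across the mixing zone: C = (0.68·8.2 + 9.1·0.361) / (0.68 + 9.1) = 8.861/9.78 = 0.906 mg/L.

0.906 mg/L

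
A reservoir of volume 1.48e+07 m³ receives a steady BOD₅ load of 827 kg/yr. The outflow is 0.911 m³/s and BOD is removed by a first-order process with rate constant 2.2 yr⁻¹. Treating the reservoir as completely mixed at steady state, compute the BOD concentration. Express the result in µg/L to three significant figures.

13.5 µg/L

Outflow Q = 0.911 m³/s × 3.156e+07 s/yr = 2.875e+07 m³/yr.
Steady-state CSTR mass balance: W = Q·C + k·V·C, so C = W/(Q + kV).
Q + kV = 2.875e+07 + 2.2·1.48e+07 = 6.131e+07 m³/yr.
C = 827/6.131e+07 = 1.349e-05 kg/m³ = 0.01349 mg/L = 13.49 µg/L.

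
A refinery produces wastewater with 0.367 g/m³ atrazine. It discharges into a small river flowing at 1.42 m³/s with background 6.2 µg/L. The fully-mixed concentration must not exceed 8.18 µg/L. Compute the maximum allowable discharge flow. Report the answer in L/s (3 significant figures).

7.84 L/s

6.2 µg/L = 0.0062 mg/L.
8.18 µg/L = 0.00818 mg/L.
Mass balance at complete mixing: C_std·(Q_w + Q_r) = Q_w·C_e + Q_r·C_b.
Rearranging, Q_w = Q_r·(C_std − C_b)/(C_e − C_std) = 1.42·(0.00818 − 0.0062) / (0.367 − 0.00818) = 0.007836 m³/s.
= 7.836 L/s.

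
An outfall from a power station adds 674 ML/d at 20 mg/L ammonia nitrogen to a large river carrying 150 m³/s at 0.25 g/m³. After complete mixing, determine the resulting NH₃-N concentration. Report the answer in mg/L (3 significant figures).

1.23 mg/L

674 ML/d = 7.801 m³/s.
Conservation of mass across the mixing zone: C = (7.801·20 + 150·0.25) / (7.801 + 150) = 193.5/157.8 = 1.226 mg/L.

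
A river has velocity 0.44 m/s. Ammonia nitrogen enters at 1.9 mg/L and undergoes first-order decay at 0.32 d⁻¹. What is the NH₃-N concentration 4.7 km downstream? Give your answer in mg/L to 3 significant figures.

Travel time t = 4.7 km / 0.44 m/s = 4700/0.44 = 1.068e+04 s = 0.1236 d.
First-order decay: C = 1.9·exp(−0.32·0.1236) = 1.9·0.9612 = 1.826 mg/L.

1.83 mg/L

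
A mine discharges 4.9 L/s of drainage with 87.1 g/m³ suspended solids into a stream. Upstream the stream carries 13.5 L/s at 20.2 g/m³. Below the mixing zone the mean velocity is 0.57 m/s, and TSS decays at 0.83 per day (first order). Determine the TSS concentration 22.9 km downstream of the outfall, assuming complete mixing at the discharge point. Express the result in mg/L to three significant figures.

25.8 mg/L

4.9 L/s = 0.0049 m³/s.
13.5 L/s = 0.0135 m³/s.
After complete mixing, C₀ = (0.0049·87.1 + 0.0135·20.2) / 0.0184 = 38.02 mg/L.
Travel time t = 2.29e+04 m / 0.57 m/s = 4.018e+04 s = 0.465 d.
C = 38.02·exp(−0.83·0.465) = 38.02·0.6798 = 25.84 mg/L.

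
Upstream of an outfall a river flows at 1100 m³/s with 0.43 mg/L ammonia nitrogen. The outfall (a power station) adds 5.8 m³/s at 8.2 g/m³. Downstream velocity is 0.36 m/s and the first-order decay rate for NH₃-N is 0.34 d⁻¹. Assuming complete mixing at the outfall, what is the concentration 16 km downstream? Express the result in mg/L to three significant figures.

After complete mixing, C₀ = (5.8·8.2 + 1100·0.43) / 1106 = 0.4708 mg/L.
Travel time t = 1.6e+04 m / 0.36 m/s = 4.444e+04 s = 0.5144 d.
C = 0.4708·exp(−0.34·0.5144) = 0.4708·0.8395 = 0.3952 mg/L.

0.395 mg/L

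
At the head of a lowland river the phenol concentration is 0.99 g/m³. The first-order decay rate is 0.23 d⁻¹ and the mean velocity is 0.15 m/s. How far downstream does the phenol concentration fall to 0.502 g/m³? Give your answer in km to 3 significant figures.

From C = C₀·e^(−kt), t = ln(C₀/C)/k = ln(0.99/0.502)/0.23 = 0.6791/0.23 = 2.953 d.
Distance = v·t = 0.15 m/s × 2.551e+05 s = 3.827e+04 m = 38.27 km.

38.3 km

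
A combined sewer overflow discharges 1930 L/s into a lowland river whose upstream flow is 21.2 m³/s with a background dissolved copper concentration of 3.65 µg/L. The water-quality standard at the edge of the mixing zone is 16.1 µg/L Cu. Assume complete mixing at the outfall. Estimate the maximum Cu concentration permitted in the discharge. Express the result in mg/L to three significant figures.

0.153 mg/L

1930 L/s = 1.93 m³/s.
3.65 µg/L = 0.00365 mg/L.
16.1 µg/L = 0.0161 mg/L.
Mass balance: 0.0161·23.13 = 1.93·Cₑ + 21.2·0.00365.
Cₑ = (0.3724 − 0.07738) / 1.93 = 0.1529 mg/L.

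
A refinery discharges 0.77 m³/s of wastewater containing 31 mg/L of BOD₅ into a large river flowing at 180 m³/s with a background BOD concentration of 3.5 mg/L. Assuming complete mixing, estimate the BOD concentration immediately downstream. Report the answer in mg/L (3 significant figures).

Flow-weighted mixing gives C = (0.77·31 + 180·3.5) / (0.77 + 180) = 653.9/180.8 = 3.617 mg/L.

3.62 mg/L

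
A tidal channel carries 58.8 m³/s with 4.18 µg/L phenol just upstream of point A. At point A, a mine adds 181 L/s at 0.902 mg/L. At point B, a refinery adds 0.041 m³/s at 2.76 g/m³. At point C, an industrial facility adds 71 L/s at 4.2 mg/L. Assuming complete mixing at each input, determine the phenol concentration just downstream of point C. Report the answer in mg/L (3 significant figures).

4.18 µg/L = 0.00418 mg/L.
181 L/s = 0.181 m³/s.
After input A: C = (58.8·0.00418 + 0.181·0.902) / 58.98 = 0.006935 mg/L.
After input B: C = (58.98·0.006935 + 0.041·2.76) / 59.02 = 0.008848 mg/L.
71 L/s = 0.071 m³/s.
After input C: C = (59.02·0.008848 + 0.071·4.2) / 59.09 = 0.01388 mg/L.

0.0139 mg/L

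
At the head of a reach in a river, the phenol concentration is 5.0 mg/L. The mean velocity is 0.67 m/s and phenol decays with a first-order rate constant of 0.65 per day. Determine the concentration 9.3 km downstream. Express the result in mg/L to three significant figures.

Travel time t = 9.3 km / 0.67 m/s = 9300/0.67 = 1.388e+04 s = 0.1607 d.
First-order decay: C = 5.0·exp(−0.65·0.1607) = 5.0·0.9008 = 4.504 mg/L.

4.50 mg/L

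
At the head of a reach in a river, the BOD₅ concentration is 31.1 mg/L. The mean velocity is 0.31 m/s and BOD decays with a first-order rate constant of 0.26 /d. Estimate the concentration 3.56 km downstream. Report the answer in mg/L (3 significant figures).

30.0 mg/L

Travel time t = 3.56 km / 0.31 m/s = 3560/0.31 = 1.148e+04 s = 0.1329 d.
First-order decay: C = 31.1·exp(−0.26·0.1329) = 31.1·0.966 = 30.04 mg/L.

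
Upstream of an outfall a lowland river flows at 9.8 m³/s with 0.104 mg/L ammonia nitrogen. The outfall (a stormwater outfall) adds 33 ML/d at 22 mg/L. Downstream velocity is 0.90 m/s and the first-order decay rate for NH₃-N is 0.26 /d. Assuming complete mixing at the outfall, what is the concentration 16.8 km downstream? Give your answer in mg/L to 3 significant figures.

0.875 mg/L

33 ML/d = 0.3819 m³/s.
After complete mixing, C₀ = (0.3819·22 + 9.8·0.104) / 10.18 = 0.9254 mg/L.
Travel time t = 1.68e+04 m / 0.90 m/s = 1.867e+04 s = 0.216 d.
C = 0.9254·exp(−0.26·0.216) = 0.9254·0.9454 = 0.8748 mg/L.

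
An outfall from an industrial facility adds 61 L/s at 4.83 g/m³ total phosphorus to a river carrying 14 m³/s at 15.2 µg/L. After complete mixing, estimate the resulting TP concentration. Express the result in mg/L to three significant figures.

0.0361 mg/L

61 L/s = 0.061 m³/s.
15.2 µg/L = 0.0152 mg/L.
Flow-weighted mixing gives C = (0.061·4.83 + 14·0.0152) / (0.061 + 14) = 0.5074/14.06 = 0.03609 mg/L.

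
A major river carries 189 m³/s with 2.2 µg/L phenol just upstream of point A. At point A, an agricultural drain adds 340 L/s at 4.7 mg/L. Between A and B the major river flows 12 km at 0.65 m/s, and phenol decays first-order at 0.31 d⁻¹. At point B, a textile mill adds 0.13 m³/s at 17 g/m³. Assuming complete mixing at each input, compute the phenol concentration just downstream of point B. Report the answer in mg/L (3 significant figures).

0.0216 mg/L

2.2 µg/L = 0.0022 mg/L.
340 L/s = 0.34 m³/s.
After input A: C = (189·0.0022 + 0.34·4.7) / 189.3 = 0.01064 mg/L.
Over the 12 km reach to input B (t = 1.846e+04 s = 0.2137 d), decay gives C = 0.01064·exp(−0.31·0.2137) = 0.009954 mg/L.
After input B: C = (189.3·0.009954 + 0.13·17) / 189.5 = 0.02161 mg/L.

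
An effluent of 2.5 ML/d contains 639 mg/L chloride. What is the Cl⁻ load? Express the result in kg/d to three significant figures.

2.5 ML/d = 0.02894 m³/s.
Mass flux = Q·C = 0.02894 m³/s × 639 g/m³ = 18.49 g/s.
= 18.49 g/s × 86.4 = 1598 kg/d.

1600 kg/d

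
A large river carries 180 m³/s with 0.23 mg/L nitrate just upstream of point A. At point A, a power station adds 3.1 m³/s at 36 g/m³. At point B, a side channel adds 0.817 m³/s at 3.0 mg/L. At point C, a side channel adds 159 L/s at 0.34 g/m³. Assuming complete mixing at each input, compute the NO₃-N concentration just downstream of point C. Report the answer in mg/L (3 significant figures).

After input A: C = (180·0.23 + 3.1·36) / 183.1 = 0.8356 mg/L.
After input B: C = (183.1·0.8356 + 0.817·3) / 183.9 = 0.8452 mg/L.
159 L/s = 0.159 m³/s.
After input C: C = (183.9·0.8452 + 0.159·0.34) / 184.1 = 0.8448 mg/L.

0.845 mg/L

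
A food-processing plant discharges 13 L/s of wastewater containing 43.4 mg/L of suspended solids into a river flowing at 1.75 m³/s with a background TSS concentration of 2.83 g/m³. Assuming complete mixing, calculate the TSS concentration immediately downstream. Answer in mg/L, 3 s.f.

3.13 mg/L

13 L/s = 0.013 m³/s.
Flow-weighted mixing gives C = (0.013·43.4 + 1.75·2.83) / (0.013 + 1.75) = 5.517/1.763 = 3.129 mg/L.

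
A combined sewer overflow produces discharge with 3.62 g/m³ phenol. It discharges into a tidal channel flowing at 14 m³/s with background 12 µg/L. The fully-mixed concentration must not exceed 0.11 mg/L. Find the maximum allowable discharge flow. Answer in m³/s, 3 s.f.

12 µg/L = 0.012 mg/L.
Mass balance at complete mixing: C_std·(Q_w + Q_r) = Q_w·C_e + Q_r·C_b.
Rearranging, Q_w = Q_r·(C_std − C_b)/(C_e − C_std) = 14·(0.11 − 0.012) / (3.62 − 0.11) = 0.3909 m³/s.

0.391 m³/s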